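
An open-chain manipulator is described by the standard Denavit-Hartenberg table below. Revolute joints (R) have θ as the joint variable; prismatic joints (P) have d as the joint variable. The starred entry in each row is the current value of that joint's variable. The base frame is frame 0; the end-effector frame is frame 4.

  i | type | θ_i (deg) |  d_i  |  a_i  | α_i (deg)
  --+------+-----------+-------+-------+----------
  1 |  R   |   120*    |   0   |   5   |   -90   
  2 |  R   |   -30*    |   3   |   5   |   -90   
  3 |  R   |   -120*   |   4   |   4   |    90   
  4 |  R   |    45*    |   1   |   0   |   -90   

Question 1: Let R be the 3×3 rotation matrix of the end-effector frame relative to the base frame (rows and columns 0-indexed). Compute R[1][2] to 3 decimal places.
End-effector z-axis (col 2 of R) = (0.2005,0.8775,-0.4356)
R[1][2] = 0.8775

0.878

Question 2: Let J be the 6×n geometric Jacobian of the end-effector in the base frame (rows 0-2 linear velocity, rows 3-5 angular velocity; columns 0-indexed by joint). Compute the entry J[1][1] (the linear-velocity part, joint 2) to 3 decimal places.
-2.076

axis z_1 = (-0.8660,-0.5000,0.0000); lever o_n−o_1 = (-7.0891,0.3505,-2.3971)
cross product → J_v[:, 1] = (1.1986,-2.0760,-3.8481)
J_ω[:, 1] = z_1
entry J[1][1] = -2.0760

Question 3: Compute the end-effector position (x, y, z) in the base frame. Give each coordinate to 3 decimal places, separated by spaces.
after link 1: o_1 = (-2.5000, 4.3301, 0.0000)
after link 2: o_2 = (-7.2631, 6.5801, 2.5000)
after link 3: o_3 = (-10.3971, 5.0801, -1.9641)
after link 4: o_4 = (-9.5891, 4.6806, -2.3971)

-9.589 4.681 -2.397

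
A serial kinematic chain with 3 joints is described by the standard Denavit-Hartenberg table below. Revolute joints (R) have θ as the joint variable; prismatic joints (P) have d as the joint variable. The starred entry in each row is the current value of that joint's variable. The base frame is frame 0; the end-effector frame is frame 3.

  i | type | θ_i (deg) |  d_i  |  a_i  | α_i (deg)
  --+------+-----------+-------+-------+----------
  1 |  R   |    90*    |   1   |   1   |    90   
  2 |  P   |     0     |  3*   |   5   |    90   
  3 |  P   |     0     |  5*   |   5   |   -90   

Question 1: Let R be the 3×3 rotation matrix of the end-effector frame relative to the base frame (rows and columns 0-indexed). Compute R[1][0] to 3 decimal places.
1.000

End-effector x-axis (col 0 of R) = (0.0000,1.0000,0.0000)
R[1][0] = 1.0000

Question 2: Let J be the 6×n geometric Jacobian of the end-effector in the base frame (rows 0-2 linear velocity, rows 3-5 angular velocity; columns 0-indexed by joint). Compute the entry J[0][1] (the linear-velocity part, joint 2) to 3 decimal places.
prismatic axis z_1 = (1.0000,-0.0000,0.0000)
J_v[:, 1] = z_1; J_ω[:, 1] = (0,0,0)
entry J[0][1] = 1.0000

1.000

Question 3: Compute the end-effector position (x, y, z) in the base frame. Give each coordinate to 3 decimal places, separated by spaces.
after link 1: o_1 = (0.0000, 1.0000, 1.0000)
after link 2: o_2 = (3.0000, 6.0000, 1.0000)
after link 3: o_3 = (3.0000, 11.0000, -4.0000)

3.000 11.000 -4.000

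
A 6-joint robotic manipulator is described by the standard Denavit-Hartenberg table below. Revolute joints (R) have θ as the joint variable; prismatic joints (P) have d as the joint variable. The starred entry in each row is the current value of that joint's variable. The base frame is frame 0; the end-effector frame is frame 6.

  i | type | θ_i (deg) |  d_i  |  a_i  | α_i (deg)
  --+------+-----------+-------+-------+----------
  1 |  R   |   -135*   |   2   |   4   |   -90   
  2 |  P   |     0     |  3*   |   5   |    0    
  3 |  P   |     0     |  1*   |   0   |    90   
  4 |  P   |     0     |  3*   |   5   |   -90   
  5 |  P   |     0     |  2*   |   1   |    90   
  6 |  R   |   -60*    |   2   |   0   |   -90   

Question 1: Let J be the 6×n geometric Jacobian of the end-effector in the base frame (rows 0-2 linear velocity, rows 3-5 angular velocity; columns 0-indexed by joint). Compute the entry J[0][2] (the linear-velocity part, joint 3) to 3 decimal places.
prismatic axis z_2 = (0.7071,-0.7071,0.0000)
J_v[:, 2] = z_2; J_ω[:, 2] = (0,0,0)
entry J[0][2] = 0.7071

0.707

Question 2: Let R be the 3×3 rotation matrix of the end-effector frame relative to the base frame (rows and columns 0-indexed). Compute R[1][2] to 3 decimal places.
-0.966

End-effector z-axis (col 2 of R) = (-0.2588,-0.9659,0.0000)
R[1][2] = -0.9659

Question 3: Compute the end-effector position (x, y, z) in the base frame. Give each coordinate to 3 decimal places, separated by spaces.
-6.364 -14.849 7.000

after link 1: o_1 = (-2.8284, -2.8284, 2.0000)
after link 2: o_2 = (-4.2426, -8.4853, 2.0000)
after link 3: o_3 = (-3.5355, -9.1924, 2.0000)
after link 4: o_4 = (-7.0711, -12.7279, 5.0000)
after link 5: o_5 = (-6.3640, -14.8492, 5.0000)
after link 6: o_6 = (-6.3640, -14.8492, 7.0000)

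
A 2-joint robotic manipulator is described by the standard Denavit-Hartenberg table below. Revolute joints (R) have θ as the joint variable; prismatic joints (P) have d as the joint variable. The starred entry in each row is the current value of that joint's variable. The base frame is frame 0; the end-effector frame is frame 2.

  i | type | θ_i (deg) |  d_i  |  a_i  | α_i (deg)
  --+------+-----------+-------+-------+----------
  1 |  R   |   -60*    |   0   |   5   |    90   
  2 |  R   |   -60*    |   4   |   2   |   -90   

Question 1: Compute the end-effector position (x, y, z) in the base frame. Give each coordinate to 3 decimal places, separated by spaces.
after link 1: o_1 = (2.5000, -4.3301, 0.0000)
after link 2: o_2 = (-0.4641, -7.1962, -1.7321)

-0.464 -7.196 -1.732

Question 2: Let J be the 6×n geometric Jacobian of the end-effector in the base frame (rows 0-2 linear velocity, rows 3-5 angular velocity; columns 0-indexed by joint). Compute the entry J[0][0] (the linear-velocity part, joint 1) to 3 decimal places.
7.196

axis z_0 = ẑ; lever o_n−o_0 = (-0.4641,-7.1962,-1.7321)
cross product → J_v[:, 0] = (7.1962,-0.4641,0.0000)
J_ω[:, 0] = z_0
entry J[0][0] = 7.1962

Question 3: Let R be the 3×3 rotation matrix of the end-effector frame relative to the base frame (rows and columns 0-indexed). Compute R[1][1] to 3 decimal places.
End-effector y-axis (col 1 of R) = (0.8660,0.5000,-0.0000)
R[1][1] = 0.5000

0.500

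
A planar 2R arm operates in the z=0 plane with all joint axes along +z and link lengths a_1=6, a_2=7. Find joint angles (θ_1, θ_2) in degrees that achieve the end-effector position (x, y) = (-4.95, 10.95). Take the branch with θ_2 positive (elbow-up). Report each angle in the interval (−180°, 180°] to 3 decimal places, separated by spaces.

90.005 44.992

cos θ_2 = (144.4050−6²−7²)/(2·6·7) = 0.7072; θ_2 = 44.9923° (elbow-up)
β = atan2(10.9500,-4.9500) = 114.3256°; ψ = atan2(4.9491,10.9504) = 24.3208°
θ_1 = β − ψ = 90.0048°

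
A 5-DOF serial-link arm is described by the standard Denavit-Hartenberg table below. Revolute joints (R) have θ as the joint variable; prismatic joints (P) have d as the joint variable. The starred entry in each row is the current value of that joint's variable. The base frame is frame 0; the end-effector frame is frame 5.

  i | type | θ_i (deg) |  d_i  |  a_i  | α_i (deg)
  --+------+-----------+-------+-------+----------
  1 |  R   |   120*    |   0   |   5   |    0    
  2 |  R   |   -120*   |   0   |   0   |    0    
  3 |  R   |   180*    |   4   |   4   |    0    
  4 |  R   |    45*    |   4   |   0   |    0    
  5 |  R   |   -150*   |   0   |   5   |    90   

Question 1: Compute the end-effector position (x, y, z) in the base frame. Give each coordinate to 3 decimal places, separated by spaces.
-5.206 9.160 8.000

after link 1: o_1 = (-2.5000, 4.3301, 0.0000)
after link 2: o_2 = (-2.5000, 4.3301, 0.0000)
after link 3: o_3 = (-6.5000, 4.3301, 4.0000)
after link 4: o_4 = (-6.5000, 4.3301, 8.0000)
after link 5: o_5 = (-5.2059, 9.1598, 8.0000)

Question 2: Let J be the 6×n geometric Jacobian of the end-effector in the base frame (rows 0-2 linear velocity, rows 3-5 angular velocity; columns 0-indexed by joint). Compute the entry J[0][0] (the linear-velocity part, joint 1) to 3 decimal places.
-9.160

axis z_0 = ẑ; lever o_n−o_0 = (-5.2059,9.1598,8.0000)
cross product → J_v[:, 0] = (-9.1598,-5.2059,0.0000)
J_ω[:, 0] = z_0
entry J[0][0] = -9.1598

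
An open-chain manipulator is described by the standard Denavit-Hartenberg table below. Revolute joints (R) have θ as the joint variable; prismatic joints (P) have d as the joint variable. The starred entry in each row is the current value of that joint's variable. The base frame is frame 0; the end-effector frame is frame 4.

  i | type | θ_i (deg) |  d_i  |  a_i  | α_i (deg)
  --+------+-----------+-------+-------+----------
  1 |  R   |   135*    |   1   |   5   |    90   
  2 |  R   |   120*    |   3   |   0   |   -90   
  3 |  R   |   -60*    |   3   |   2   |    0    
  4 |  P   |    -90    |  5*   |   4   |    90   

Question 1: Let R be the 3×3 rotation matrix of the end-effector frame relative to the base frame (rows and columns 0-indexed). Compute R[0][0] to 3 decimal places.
End-effector x-axis (col 0 of R) = (0.0474,0.6597,-0.7500)
R[0][0] = 0.0474

0.047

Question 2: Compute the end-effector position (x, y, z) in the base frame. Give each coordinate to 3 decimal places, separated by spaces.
5.253 4.268 -5.134

after link 1: o_1 = (-3.5355, 3.5355, 1.0000)
after link 2: o_2 = (-1.4142, 5.6569, 1.0000)
after link 3: o_3 = (2.0012, 4.6909, 0.3660)
after link 4: o_4 = (5.2525, 4.2680, -5.1340)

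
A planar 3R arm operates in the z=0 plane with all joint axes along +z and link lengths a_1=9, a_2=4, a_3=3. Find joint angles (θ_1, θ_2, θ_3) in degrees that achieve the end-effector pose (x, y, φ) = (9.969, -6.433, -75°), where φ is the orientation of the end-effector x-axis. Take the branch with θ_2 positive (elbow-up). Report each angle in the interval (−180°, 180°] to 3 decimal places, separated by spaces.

-44.998 89.999 -120.002

wrist centre = target − a_3·(cos φ, sin φ) = (9.1925, -3.5352)
cos θ_2 = (97.0006−9²−4²)/(2·9·4) = 0.0000; θ_2 = 89.9995° (elbow-up)
β = atan2(-3.5352,9.1925) = -21.0355°; ψ = atan2(4.0000,9.0000) = 23.9624°
θ_1 = β − ψ = -44.9979°
θ_3 = φ − θ_1 − θ_2 = -120.0016° (wrapped to (-180°,180°])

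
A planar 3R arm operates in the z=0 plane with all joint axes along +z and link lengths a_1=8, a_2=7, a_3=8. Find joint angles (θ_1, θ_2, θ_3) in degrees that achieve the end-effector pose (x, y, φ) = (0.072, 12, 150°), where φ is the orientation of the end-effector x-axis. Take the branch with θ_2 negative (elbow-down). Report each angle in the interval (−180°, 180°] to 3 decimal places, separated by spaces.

wrist centre = target − a_3·(cos φ, sin φ) = (7.0002, 8.0000)
cos θ_2 = (113.0028−8²−7²)/(2·8·7) = 0.0000; θ_2 = -89.9985° (elbow-down)
β = atan2(8.0000,7.0002) = 48.8133°; ψ = atan2(-7.0000,8.0002) = -41.1853°
θ_1 = β − ψ = 89.9985°
θ_3 = φ − θ_1 − θ_2 = 150.0000° (wrapped to (-180°,180°])

89.999 -89.999 150.000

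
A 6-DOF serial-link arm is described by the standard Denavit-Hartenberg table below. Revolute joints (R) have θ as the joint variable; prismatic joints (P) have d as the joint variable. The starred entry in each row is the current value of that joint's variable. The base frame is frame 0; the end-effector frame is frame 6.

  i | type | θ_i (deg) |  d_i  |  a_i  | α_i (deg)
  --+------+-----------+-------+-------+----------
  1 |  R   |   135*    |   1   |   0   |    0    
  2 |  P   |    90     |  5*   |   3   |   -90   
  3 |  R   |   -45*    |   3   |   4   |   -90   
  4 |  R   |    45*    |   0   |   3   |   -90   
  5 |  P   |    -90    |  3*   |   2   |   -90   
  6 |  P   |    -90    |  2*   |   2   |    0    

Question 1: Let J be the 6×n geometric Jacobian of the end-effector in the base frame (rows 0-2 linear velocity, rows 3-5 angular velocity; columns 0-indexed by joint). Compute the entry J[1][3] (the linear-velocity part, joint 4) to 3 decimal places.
3.536

axis z_3 = (-0.5000,-0.5000,-0.7071); lever o_n−o_3 = (-6.0000,4.0000,-1.4142)
cross product → J_v[:, 3] = (3.5355,3.5355,-5.0000)
J_ω[:, 3] = z_3
entry J[1][3] = 3.5355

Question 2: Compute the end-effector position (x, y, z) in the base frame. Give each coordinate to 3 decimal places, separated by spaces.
after link 1: o_1 = (0.0000, 0.0000, 1.0000)
after link 2: o_2 = (-2.1213, -2.1213, 6.0000)
after link 3: o_3 = (-2.0000, -6.2426, 8.8284)
after link 4: o_4 = (-4.5607, -5.8033, 10.3284)
after link 5: o_5 = (-6.0000, -4.2426, 7.4142)
after link 6: o_6 = (-8.0000, -2.2426, 7.4142)

-8.000 -2.243 7.414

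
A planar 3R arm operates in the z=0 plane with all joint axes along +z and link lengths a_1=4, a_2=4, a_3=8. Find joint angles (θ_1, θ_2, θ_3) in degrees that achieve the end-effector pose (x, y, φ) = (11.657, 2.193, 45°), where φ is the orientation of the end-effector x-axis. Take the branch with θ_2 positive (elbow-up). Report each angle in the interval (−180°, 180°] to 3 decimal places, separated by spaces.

-59.998 60.000 44.998

wrist centre = target − a_3·(cos φ, sin φ) = (6.0001, -3.4639)
cos θ_2 = (48.0000−4²−4²)/(2·4·4) = 0.5000; θ_2 = 59.9999° (elbow-up)
β = atan2(-3.4639,6.0001) = -29.9976°; ψ = atan2(3.4641,6.0000) = 30.0000°
θ_1 = β − ψ = -59.9976°
θ_3 = φ − θ_1 − θ_2 = 44.9977° (wrapped to (-180°,180°])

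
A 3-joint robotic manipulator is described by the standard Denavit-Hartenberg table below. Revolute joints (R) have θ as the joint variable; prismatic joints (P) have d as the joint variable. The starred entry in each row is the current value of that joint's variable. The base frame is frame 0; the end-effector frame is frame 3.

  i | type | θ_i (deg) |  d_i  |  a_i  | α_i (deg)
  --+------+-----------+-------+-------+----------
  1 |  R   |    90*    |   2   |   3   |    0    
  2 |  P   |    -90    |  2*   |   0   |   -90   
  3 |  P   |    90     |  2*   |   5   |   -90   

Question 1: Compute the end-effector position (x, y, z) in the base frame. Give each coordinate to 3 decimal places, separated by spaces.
after link 1: o_1 = (0.0000, 3.0000, 2.0000)
after link 2: o_2 = (0.0000, 3.0000, 4.0000)
after link 3: o_3 = (0.0000, 5.0000, -1.0000)

0.000 5.000 -1.000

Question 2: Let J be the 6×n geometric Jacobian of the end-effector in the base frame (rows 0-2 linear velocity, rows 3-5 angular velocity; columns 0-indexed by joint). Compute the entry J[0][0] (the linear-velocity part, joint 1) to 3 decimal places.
-5.000

axis z_0 = ẑ; lever o_n−o_0 = (0.0000,5.0000,-1.0000)
cross product → J_v[:, 0] = (-5.0000,0.0000,0.0000)
J_ω[:, 0] = z_0
entry J[0][0] = -5.0000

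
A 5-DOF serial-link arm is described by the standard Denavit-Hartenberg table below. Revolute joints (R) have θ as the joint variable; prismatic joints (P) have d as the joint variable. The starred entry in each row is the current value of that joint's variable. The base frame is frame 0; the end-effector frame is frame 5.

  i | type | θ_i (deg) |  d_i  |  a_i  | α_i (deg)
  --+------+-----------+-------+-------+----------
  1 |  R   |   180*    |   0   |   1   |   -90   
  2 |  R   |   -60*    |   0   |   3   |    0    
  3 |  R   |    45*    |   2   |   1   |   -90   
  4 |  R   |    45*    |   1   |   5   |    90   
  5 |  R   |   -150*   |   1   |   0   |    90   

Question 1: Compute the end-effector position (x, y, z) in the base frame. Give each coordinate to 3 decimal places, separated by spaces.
-7.823 0.828 2.989

after link 1: o_1 = (-1.0000, 0.0000, 0.0000)
after link 2: o_2 = (-2.5000, 0.0000, 2.5981)
after link 3: o_3 = (-3.4659, -2.0000, 2.8569)
after link 4: o_4 = (-7.1398, 1.5355, 2.8060)
after link 5: o_5 = (-7.8228, 0.8284, 2.9890)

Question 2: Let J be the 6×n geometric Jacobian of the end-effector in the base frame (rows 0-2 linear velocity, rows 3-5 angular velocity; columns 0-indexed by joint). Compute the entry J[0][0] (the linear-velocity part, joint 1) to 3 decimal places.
axis z_0 = ẑ; lever o_n−o_0 = (-7.8228,0.8284,2.9890)
cross product → J_v[:, 0] = (-0.8284,-7.8228,0.0000)
J_ω[:, 0] = z_0
entry J[0][0] = -0.8284

-0.828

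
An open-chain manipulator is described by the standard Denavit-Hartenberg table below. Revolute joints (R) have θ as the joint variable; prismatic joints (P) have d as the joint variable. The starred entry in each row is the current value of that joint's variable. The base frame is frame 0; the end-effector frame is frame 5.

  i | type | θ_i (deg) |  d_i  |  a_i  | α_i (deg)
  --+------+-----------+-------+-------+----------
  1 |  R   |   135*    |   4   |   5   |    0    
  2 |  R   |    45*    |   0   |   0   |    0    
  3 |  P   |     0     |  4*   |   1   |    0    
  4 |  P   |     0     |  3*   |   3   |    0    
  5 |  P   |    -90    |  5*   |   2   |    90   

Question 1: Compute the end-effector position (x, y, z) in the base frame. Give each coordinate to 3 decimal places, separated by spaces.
after link 1: o_1 = (-3.5355, 3.5355, 4.0000)
after link 2: o_2 = (-3.5355, 3.5355, 4.0000)
after link 3: o_3 = (-4.5355, 3.5355, 8.0000)
after link 4: o_4 = (-7.5355, 3.5355, 11.0000)
after link 5: o_5 = (-7.5355, 5.5355, 16.0000)

-7.536 5.536 16.000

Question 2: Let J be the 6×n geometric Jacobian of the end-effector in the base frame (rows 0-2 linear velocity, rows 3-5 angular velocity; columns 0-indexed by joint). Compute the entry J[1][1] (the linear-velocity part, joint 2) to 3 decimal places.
-4.000

axis z_1 = (0.0000,0.0000,1.0000); lever o_n−o_1 = (-4.0000,2.0000,12.0000)
cross product → J_v[:, 1] = (-2.0000,-4.0000,0.0000)
J_ω[:, 1] = z_1
entry J[1][1] = -4.0000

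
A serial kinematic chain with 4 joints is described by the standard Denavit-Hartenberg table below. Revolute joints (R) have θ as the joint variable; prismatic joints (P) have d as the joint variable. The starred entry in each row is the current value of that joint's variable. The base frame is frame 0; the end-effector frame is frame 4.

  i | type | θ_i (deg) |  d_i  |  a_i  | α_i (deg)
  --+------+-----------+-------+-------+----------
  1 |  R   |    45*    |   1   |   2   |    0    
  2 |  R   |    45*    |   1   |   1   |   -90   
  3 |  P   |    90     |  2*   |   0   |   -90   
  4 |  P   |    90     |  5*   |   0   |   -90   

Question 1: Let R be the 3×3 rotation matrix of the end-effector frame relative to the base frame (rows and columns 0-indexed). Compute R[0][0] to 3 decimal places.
End-effector x-axis (col 0 of R) = (1.0000,-0.0000,-0.0000)
R[0][0] = 1.0000

1.000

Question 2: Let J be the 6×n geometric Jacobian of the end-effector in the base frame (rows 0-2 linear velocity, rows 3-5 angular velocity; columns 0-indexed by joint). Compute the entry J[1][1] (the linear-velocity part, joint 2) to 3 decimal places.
axis z_1 = (0.0000,0.0000,1.0000); lever o_n−o_1 = (-2.0000,-4.0000,1.0000)
cross product → J_v[:, 1] = (4.0000,-2.0000,0.0000)
J_ω[:, 1] = z_1
entry J[1][1] = -2.0000

-2.000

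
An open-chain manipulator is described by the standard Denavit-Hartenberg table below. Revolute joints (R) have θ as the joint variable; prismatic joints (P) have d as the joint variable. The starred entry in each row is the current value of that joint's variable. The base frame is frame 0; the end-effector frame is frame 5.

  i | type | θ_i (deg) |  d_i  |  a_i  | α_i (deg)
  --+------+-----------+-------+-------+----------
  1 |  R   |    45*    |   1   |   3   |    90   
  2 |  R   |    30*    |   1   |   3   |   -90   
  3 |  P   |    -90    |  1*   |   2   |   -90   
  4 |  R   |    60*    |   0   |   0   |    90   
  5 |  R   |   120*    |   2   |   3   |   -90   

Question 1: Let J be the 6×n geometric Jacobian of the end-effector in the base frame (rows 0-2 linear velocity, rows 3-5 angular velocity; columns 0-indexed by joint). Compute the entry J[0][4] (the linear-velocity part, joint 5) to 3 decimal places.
axis z_4 = (0.4356,-0.7891,0.4330); lever o_n−o_4 = (1.4726,0.0837,3.2901)
cross product → J_v[:, 4] = (-2.6326,-0.7955,1.1986)
J_ω[:, 4] = z_4
entry J[0][4] = -2.6326

-2.633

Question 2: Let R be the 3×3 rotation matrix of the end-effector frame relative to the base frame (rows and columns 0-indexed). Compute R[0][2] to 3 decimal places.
-0.878

End-effector z-axis (col 2 of R) = (-0.8775,-0.2652,0.3995)
R[0][2] = -0.8775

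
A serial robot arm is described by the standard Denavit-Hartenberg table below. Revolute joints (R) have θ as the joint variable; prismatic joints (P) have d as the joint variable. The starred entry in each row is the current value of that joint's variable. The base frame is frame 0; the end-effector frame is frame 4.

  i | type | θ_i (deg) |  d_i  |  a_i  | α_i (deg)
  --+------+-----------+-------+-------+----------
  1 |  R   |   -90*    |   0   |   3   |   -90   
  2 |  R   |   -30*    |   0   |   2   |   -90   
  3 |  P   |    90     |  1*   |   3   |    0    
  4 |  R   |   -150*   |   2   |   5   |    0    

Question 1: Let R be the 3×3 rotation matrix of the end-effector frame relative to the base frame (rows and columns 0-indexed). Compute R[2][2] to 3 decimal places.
End-effector z-axis (col 2 of R) = (0.0000,-0.5000,-0.8660)
R[2][2] = -0.8660

-0.866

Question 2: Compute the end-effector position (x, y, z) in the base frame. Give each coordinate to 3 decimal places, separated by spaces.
after link 1: o_1 = (0.0000, -3.0000, 0.0000)
after link 2: o_2 = (0.0000, -4.7321, 1.0000)
after link 3: o_3 = (-3.0000, -5.2321, 0.1340)
after link 4: o_4 = (1.3301, -8.3971, -0.3481)

1.330 -8.397 -0.348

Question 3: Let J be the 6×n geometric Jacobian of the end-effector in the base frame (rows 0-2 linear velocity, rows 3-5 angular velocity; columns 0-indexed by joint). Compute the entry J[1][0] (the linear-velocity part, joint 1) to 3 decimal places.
1.330

axis z_0 = ẑ; lever o_n−o_0 = (1.3301,-8.3971,-0.3481)
cross product → J_v[:, 0] = (8.3971,1.3301,-0.0000)
J_ω[:, 0] = z_0
entry J[1][0] = 1.3301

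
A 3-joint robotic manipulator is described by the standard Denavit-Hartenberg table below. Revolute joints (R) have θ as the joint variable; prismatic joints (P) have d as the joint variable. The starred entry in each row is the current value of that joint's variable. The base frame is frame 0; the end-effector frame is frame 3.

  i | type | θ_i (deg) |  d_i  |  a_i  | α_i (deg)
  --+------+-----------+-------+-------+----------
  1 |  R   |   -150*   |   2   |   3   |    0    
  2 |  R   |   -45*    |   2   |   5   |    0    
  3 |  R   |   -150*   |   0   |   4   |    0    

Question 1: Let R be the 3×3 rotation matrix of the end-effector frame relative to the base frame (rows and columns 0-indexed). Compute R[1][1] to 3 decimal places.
End-effector y-axis (col 1 of R) = (-0.2588,0.9659,0.0000)
R[1][1] = 0.9659

0.966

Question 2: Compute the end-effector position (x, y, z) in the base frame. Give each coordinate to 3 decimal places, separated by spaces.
after link 1: o_1 = (-2.5981, -1.5000, 2.0000)
after link 2: o_2 = (-7.4277, -0.2059, 4.0000)
after link 3: o_3 = (-3.5640, 0.8294, 4.0000)

-3.564 0.829 4.000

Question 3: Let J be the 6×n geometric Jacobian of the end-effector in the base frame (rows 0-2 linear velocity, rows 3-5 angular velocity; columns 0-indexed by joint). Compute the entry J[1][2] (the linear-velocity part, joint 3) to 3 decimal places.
3.864

axis z_2 = (0.0000,0.0000,1.0000); lever o_n−o_2 = (3.8637,1.0353,0.0000)
cross product → J_v[:, 2] = (-1.0353,3.8637,0.0000)
J_ω[:, 2] = z_2
entry J[1][2] = 3.8637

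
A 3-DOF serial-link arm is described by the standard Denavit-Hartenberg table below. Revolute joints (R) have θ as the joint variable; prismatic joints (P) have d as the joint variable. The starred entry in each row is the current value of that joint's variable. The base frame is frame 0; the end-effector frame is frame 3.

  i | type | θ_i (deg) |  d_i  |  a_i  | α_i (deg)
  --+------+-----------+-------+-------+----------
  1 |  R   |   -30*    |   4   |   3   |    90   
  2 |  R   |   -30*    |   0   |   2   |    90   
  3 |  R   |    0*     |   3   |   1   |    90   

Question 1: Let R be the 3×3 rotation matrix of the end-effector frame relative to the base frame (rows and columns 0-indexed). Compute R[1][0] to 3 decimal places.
-0.433

End-effector x-axis (col 0 of R) = (0.7500,-0.4330,-0.5000)
R[1][0] = -0.4330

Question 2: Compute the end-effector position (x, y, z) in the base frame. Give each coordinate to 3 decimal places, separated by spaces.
after link 1: o_1 = (2.5981, -1.5000, 4.0000)
after link 2: o_2 = (4.0981, -2.3660, 3.0000)
after link 3: o_3 = (3.5490, -2.0490, -0.0981)

3.549 -2.049 -0.098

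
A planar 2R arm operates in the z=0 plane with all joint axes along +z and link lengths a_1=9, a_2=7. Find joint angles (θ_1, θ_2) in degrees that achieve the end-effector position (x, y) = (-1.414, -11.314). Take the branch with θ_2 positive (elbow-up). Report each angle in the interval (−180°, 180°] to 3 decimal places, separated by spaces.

cos θ_2 = (130.0060−9²−7²)/(2·9·7) = 0.0000; θ_2 = 89.9973° (elbow-up)
β = atan2(-11.3140,-1.4140) = -97.1238°; ψ = atan2(7.0000,9.0003) = 37.8740°
θ_1 = β − ψ = -134.9977°

-134.998 89.997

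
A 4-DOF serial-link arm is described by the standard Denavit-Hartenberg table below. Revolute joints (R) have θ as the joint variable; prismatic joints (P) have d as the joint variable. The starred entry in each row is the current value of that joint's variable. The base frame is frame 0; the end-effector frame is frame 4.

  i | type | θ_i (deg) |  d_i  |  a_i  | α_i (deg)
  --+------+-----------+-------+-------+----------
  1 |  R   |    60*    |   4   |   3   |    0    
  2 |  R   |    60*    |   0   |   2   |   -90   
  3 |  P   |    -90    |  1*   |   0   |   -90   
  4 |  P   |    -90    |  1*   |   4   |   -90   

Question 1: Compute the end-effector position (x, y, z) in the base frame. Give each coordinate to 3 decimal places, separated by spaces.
-4.330 2.696 4.000

after link 1: o_1 = (1.5000, 2.5981, 4.0000)
after link 2: o_2 = (0.5000, 4.3301, 4.0000)
after link 3: o_3 = (-0.3660, 3.8301, 4.0000)
after link 4: o_4 = (-4.3301, 2.6962, 4.0000)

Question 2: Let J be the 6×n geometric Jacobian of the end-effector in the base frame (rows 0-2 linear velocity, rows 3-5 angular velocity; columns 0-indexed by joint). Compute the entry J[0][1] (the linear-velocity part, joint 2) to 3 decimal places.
axis z_1 = (0.0000,0.0000,1.0000); lever o_n−o_1 = (-5.8301,0.0981,0.0000)
cross product → J_v[:, 1] = (-0.0981,-5.8301,0.0000)
J_ω[:, 1] = z_1
entry J[0][1] = -0.0981

-0.098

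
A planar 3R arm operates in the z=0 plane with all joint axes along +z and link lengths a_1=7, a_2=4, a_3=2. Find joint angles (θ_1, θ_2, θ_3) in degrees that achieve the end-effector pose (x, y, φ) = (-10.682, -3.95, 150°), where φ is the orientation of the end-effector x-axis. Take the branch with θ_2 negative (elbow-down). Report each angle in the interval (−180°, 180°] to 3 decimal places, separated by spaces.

-135.002 -44.991 -30.007

wrist centre = target − a_3·(cos φ, sin φ) = (-8.9499, -4.9500)
cos θ_2 = (104.6041−7²−4²)/(2·7·4) = 0.7072; θ_2 = -44.9912° (elbow-down)
β = atan2(-4.9500,-8.9499) = -151.0541°; ψ = atan2(-2.8280,9.8289) = -16.0517°
θ_1 = β − ψ = -135.0023°
θ_3 = φ − θ_1 − θ_2 = -30.0065° (wrapped to (-180°,180°])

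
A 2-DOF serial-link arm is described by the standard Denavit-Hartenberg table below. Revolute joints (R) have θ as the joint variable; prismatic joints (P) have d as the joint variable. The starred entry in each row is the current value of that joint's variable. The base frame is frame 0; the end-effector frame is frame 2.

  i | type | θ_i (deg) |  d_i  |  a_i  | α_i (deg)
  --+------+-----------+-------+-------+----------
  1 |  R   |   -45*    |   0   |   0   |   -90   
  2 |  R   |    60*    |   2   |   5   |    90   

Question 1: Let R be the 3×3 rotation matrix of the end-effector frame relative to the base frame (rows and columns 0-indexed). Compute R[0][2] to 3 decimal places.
0.612

End-effector z-axis (col 2 of R) = (0.6124,-0.6124,0.5000)
R[0][2] = 0.6124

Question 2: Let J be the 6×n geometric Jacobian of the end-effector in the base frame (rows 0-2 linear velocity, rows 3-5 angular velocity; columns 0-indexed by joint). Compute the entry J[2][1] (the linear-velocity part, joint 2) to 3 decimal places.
axis z_1 = (0.7071,0.7071,0.0000); lever o_n−o_1 = (3.1820,-0.3536,-4.3301)
cross product → J_v[:, 1] = (-3.0619,3.0619,-2.5000)
J_ω[:, 1] = z_1
entry J[2][1] = -2.5000

-2.500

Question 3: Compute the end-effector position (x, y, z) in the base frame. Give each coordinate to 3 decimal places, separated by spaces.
after link 1: o_1 = (0.0000, 0.0000, 0.0000)
after link 2: o_2 = (3.1820, -0.3536, -4.3301)

3.182 -0.354 -4.330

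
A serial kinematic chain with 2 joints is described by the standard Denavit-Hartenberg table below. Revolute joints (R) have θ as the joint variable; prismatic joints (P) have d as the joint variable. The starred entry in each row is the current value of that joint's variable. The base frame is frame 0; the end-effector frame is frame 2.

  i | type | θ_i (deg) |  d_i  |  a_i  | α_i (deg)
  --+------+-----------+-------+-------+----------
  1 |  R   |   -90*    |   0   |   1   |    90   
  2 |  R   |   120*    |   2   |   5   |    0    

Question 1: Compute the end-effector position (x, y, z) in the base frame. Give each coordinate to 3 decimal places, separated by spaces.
after link 1: o_1 = (0.0000, -1.0000, 0.0000)
after link 2: o_2 = (-2.0000, 1.5000, 4.3301)

-2.000 1.500 4.330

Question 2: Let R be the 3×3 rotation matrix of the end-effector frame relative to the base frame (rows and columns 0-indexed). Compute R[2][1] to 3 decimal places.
-0.500

End-effector y-axis (col 1 of R) = (-0.0000,0.8660,-0.5000)
R[2][1] = -0.5000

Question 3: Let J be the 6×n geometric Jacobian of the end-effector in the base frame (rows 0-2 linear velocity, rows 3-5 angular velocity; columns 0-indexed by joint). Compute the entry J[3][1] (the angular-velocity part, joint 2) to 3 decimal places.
-1.000

axis z_1 = (-1.0000,-0.0000,0.0000); lever o_n−o_1 = (-2.0000,2.5000,4.3301)
cross product → J_v[:, 1] = (-0.0000,4.3301,-2.5000)
J_ω[:, 1] = z_1
entry J[3][1] = -1.0000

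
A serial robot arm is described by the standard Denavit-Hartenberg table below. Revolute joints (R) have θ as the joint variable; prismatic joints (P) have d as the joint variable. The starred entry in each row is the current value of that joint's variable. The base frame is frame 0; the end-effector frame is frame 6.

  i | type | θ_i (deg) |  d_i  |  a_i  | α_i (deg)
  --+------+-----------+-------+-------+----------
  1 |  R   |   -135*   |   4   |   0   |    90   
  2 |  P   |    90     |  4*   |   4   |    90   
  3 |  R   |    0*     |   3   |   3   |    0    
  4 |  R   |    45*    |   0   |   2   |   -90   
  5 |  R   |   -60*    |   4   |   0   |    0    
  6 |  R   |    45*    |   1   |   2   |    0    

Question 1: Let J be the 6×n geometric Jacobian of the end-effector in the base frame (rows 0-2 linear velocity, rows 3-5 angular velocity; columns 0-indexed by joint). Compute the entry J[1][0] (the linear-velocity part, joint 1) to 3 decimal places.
axis z_0 = ẑ; lever o_n−o_0 = (-9.7817,4.8070,10.2447)
cross product → J_v[:, 0] = (-4.8070,-9.7817,0.0000)
J_ω[:, 0] = z_0
entry J[1][0] = -9.7817

-9.782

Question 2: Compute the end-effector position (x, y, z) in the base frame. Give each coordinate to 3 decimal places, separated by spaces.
-9.782 4.807 10.245

after link 1: o_1 = (0.0000, 0.0000, 4.0000)
after link 2: o_2 = (-2.8284, 2.8284, 8.0000)
after link 3: o_3 = (-4.9497, 0.7071, 11.0000)
after link 4: o_4 = (-5.9497, 1.7071, 12.4142)
after link 5: o_5 = (-7.9497, 3.7071, 9.5858)
after link 6: o_6 = (-9.7817, 4.8070, 10.2447)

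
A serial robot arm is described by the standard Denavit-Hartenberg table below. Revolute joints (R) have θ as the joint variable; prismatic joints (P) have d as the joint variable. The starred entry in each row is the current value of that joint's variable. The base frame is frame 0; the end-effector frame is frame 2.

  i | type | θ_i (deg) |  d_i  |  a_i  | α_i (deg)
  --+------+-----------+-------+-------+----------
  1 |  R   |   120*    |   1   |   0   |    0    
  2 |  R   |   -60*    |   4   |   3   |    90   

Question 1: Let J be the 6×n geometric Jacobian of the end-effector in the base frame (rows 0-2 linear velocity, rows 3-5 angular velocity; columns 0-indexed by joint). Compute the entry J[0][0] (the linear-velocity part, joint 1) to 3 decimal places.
-2.598

axis z_0 = ẑ; lever o_n−o_0 = (1.5000,2.5981,5.0000)
cross product → J_v[:, 0] = (-2.5981,1.5000,0.0000)
J_ω[:, 0] = z_0
entry J[0][0] = -2.5981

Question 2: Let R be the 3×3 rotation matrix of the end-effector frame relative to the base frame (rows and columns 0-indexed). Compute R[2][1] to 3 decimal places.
End-effector y-axis (col 1 of R) = (-0.0000,0.0000,1.0000)
R[2][1] = 1.0000

1.000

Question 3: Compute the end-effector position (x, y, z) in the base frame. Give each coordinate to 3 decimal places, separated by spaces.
after link 1: o_1 = (0.0000, 0.0000, 1.0000)
after link 2: o_2 = (1.5000, 2.5981, 5.0000)

1.500 2.598 5.000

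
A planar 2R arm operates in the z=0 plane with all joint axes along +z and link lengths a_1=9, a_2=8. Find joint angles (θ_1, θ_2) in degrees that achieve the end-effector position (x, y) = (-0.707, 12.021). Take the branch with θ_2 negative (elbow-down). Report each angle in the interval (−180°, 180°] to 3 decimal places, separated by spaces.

134.999 -89.998

cos θ_2 = (145.0043−9²−8²)/(2·9·8) = 0.0000; θ_2 = -89.9983° (elbow-down)
β = atan2(12.0210,-0.7070) = 93.3659°; ψ = atan2(-8.0000,9.0002) = -41.6328°
θ_1 = β − ψ = 134.9987°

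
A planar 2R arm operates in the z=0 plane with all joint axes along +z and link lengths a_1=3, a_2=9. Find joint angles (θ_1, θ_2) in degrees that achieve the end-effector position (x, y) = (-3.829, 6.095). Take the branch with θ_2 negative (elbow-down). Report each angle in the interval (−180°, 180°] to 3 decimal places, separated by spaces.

cos θ_2 = (51.8103−3²−9²)/(2·3·9) = -0.7072; θ_2 = -135.0090° (elbow-down)
β = atan2(6.0950,-3.8290) = 122.1379°; ψ = atan2(-6.3630,-3.3650) = -117.8714°
θ_1 = β − ψ = 240.0093°

-119.991 -135.009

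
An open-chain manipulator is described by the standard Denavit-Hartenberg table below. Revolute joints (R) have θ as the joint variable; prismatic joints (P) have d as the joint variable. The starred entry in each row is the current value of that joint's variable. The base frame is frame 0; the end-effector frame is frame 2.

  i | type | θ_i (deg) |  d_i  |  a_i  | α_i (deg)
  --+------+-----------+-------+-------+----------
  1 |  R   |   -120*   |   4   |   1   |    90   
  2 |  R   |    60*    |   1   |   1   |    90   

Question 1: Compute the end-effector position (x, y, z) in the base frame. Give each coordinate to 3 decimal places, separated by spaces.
after link 1: o_1 = (-0.5000, -0.8660, 4.0000)
after link 2: o_2 = (-1.6160, -0.7990, 4.8660)

-1.616 -0.799 4.866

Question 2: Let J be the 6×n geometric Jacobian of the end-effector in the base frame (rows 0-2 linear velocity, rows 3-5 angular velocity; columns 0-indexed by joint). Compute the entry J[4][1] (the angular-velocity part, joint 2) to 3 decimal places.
axis z_1 = (-0.8660,0.5000,0.0000); lever o_n−o_1 = (-1.1160,0.0670,0.8660)
cross product → J_v[:, 1] = (0.4330,0.7500,0.5000)
J_ω[:, 1] = z_1
entry J[4][1] = 0.5000

0.500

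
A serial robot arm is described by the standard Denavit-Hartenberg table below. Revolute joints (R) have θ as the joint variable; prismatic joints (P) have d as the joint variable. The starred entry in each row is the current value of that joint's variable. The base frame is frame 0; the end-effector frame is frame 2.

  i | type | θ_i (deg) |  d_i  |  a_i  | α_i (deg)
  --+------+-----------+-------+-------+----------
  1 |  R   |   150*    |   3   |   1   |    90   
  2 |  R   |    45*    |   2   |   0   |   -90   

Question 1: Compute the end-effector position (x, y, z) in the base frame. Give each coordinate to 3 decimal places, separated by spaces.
0.134 2.232 3.000

after link 1: o_1 = (-0.8660, 0.5000, 3.0000)
after link 2: o_2 = (0.1340, 2.2321, 3.0000)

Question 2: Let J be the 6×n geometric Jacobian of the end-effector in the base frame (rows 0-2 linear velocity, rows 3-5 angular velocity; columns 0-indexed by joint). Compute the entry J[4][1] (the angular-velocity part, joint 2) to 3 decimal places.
axis z_1 = (0.5000,0.8660,0.0000); lever o_n−o_1 = (1.0000,1.7321,0.0000)
cross product → J_v[:, 1] = (-0.0000,0.0000,-0.0000)
J_ω[:, 1] = z_1
entry J[4][1] = 0.8660

0.866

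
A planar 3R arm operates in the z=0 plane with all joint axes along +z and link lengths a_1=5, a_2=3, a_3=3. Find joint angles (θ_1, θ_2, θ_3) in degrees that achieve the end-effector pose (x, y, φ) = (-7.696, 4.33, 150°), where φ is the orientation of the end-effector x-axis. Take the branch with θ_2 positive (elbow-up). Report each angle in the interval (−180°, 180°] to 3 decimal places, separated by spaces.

119.999 90.004 -60.004

wrist centre = target − a_3·(cos φ, sin φ) = (-5.0979, 2.8300)
cos θ_2 = (33.9977−5²−3²)/(2·5·3) = -0.0001; θ_2 = 90.0043° (elbow-up)
β = atan2(2.8300,-5.0979) = 150.9641°; ψ = atan2(3.0000,4.9998) = 30.9649°
θ_1 = β − ψ = 119.9992°
θ_3 = φ − θ_1 − θ_2 = -60.0036° (wrapped to (-180°,180°])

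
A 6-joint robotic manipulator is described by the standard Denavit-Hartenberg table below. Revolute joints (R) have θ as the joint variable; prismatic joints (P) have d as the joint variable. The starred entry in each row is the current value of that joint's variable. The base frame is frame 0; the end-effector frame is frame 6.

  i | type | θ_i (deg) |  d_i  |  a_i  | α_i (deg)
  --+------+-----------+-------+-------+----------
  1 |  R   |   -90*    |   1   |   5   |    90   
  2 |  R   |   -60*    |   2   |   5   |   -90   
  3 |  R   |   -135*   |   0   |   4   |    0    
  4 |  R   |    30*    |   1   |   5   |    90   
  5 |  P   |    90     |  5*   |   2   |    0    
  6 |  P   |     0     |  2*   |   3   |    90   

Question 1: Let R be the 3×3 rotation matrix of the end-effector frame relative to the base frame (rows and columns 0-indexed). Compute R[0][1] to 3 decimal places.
0.259

End-effector y-axis (col 1 of R) = (0.2588,0.4830,0.8365)
R[0][1] = 0.2588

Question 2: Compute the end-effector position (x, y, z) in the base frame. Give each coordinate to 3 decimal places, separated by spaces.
-7.846 -7.254 9.096

after link 1: o_1 = (0.0000, -5.0000, 1.0000)
after link 2: o_2 = (-2.0000, -7.5000, -3.3301)
after link 3: o_3 = (-4.8284, -6.0858, -0.8806)
after link 4: o_4 = (-9.6581, -6.3048, 0.7401)
after link 5: o_5 = (-8.3640, -5.6220, 5.9227)
after link 6: o_6 = (-7.8463, -7.2542, 9.0957)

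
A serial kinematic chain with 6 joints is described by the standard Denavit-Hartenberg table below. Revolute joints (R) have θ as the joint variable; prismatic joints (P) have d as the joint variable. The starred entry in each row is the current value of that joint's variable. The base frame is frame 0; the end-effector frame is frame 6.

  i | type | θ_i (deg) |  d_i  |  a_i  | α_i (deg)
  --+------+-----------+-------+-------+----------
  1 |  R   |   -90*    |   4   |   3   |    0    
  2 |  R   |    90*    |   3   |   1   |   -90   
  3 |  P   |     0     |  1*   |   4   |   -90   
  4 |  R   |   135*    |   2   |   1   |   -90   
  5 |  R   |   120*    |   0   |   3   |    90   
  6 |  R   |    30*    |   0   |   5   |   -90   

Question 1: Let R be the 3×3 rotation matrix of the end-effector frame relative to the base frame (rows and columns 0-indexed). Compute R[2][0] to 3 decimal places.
End-effector x-axis (col 0 of R) = (-0.0474,0.6597,0.7500)
R[2][0] = 0.7500

0.750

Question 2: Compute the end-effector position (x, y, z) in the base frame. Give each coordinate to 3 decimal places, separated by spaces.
after link 1: o_1 = (0.0000, -3.0000, 4.0000)
after link 2: o_2 = (1.0000, -3.0000, 7.0000)
after link 3: o_3 = (5.0000, -2.0000, 7.0000)
after link 4: o_4 = (4.2929, -2.7071, 5.0000)
after link 5: o_5 = (5.3536, -1.6464, 7.5981)
after link 6: o_6 = (5.1167, 1.6523, 11.3481)

5.117 1.652 11.348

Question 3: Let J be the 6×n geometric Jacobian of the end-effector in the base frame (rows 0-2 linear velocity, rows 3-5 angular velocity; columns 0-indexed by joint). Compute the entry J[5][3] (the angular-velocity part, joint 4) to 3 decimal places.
-1.000

axis z_3 = (0.0000,0.0000,-1.0000); lever o_n−o_3 = (0.1167,3.6523,4.3481)
cross product → J_v[:, 3] = (3.6523,-0.1167,-0.0000)
J_ω[:, 3] = z_3
entry J[5][3] = -1.0000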